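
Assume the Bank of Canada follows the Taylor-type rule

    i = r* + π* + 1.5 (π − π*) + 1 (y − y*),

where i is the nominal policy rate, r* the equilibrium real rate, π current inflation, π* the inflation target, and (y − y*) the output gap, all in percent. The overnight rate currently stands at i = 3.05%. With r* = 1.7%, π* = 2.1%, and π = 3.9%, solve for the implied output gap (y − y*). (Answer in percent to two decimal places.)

-3.45%

1 (y − y*) = 3.05 − 1.7 − 2.1 − 1.5 × (3.9 − 2.1) = -3.45
(y − y*) = -3.45 / 1 = -3.45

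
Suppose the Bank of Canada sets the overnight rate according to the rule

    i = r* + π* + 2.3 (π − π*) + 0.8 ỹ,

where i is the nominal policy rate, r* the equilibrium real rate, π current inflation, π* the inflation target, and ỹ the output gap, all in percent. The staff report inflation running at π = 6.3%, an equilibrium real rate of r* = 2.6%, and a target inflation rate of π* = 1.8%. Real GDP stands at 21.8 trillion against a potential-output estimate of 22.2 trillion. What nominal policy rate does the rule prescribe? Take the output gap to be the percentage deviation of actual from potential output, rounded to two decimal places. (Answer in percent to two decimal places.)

Output gap = 100 × (21.8 − 22.2) / 22.2 = -1.80%.
i = 2.60 + 1.80 + 2.3 × (6.30 − 1.80) + 0.8 × (-1.80)
   = 2.60 + 1.8 + 10.35 − 1.44 = 13.31

13.31%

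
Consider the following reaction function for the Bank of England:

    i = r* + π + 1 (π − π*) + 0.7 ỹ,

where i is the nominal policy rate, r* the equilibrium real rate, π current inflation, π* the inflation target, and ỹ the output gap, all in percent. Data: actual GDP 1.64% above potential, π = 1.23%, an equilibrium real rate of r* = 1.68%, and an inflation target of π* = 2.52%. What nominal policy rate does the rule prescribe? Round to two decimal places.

Output 1.64% above potential → ỹ = 1.64.
i = 1.68 + 1.23 + 1 × (1.23 − 2.52) + 0.7 × 1.64
   = 1.68 + 1.23 − 1.29 + 1.148 = 2.77

2.77%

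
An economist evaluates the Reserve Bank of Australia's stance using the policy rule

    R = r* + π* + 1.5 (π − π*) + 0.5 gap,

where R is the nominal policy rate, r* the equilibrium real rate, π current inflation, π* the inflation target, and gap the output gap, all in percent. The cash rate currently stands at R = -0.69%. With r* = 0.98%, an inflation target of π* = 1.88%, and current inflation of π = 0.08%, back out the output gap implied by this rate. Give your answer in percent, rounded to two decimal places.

-1.70%

0.5 gap = -0.69 − 0.98 − 1.88 − 1.5 × (0.08 − 1.88) = -0.85
gap = -0.85 / 0.5 = -1.70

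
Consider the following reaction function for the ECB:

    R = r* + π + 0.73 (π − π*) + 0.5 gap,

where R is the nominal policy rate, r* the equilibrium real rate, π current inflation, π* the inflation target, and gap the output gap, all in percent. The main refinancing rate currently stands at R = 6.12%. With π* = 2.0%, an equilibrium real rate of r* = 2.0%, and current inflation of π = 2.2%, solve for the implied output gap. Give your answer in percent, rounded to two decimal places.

3.55%

0.5 gap = 6.12 − 2.0 − 2.2 − 0.73 × (2.2 − 2.0) = 1.774
gap = 1.774 / 0.5 = 3.55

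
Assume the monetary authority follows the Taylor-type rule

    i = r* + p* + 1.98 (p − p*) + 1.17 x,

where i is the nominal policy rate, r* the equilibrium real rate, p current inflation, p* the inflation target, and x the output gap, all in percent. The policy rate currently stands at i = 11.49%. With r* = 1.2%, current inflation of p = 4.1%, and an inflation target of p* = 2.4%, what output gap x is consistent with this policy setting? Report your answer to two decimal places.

1.17 x = 11.49 − 1.2 − 2.4 − 1.98 × (4.1 − 2.4) = 4.524
x = 4.524 / 1.17 = 3.87

3.87%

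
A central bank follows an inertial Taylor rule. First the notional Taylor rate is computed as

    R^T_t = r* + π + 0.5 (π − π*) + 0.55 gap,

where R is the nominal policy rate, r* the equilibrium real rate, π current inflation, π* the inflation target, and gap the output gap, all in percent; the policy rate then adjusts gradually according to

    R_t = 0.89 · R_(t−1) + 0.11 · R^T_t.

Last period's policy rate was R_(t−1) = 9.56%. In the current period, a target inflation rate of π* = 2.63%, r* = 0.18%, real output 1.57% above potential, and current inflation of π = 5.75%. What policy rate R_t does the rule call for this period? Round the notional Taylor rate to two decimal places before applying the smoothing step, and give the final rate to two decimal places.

9.43%

Output 1.57% above potential → gap = 1.57.
R^T_t = 0.18 + 5.75 + 0.5 × (5.75 − 2.63) + 0.55 × 1.57
   = 0.18 + 5.75 + 1.56 + 0.8635 = 8.35
R_t = 0.89 × 9.56 + 0.11 × 8.35 = 8.5084 + 0.9185 = 9.43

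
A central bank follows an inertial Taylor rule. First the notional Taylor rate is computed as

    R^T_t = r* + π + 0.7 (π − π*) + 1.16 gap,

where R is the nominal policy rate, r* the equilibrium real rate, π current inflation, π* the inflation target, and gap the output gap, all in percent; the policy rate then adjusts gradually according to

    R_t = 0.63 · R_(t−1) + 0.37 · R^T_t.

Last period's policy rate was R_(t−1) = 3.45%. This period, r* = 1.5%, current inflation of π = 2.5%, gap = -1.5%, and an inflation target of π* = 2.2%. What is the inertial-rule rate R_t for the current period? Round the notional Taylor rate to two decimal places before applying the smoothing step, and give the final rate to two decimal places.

3.09%

R^T_t = 1.5 + 2.5 + 0.7 × (2.5 − 2.2) + 1.16 × (-1.5)
   = 1.5 + 2.5 + 0.21 − 1.74 = 2.47
R_t = 0.63 × 3.45 + 0.37 × 2.47 = 2.1735 + 0.9139 = 3.09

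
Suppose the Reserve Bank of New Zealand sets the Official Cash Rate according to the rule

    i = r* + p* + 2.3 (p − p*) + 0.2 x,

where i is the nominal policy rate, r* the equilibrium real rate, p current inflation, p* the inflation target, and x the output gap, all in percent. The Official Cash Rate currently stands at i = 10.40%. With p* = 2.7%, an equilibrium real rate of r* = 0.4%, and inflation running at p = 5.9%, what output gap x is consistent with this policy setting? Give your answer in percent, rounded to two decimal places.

0.2 x = 10.40 − 0.4 − 2.7 − 2.3 × (5.9 − 2.7) = -0.06
x = -0.06 / 0.2 = -0.30

-0.30%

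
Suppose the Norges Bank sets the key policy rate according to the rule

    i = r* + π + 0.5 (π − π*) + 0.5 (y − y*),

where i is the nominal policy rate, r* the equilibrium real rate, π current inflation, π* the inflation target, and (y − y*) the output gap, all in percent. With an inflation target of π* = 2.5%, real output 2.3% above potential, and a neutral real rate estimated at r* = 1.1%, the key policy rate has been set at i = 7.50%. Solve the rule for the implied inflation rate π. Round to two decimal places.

Output 2.3% above potential → (y − y*) = 2.3.
Collecting π: i = r* + (1 + 0.5) π − 0.5 π* + 0.5 (y − y*)
1.5 π = 7.50 − 1.1 + 0.5 × 2.5 − 0.5 × 2.3 = 6.5
π = 6.5 / 1.5 = 4.33

4.33%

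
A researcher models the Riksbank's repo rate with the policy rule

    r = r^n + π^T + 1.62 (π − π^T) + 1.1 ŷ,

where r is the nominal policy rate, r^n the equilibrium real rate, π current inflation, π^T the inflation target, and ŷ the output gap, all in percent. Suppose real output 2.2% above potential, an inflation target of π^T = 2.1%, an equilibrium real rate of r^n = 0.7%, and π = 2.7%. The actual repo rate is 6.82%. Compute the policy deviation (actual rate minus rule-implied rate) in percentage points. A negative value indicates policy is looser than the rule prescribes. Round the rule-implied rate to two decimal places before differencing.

Output 2.2% above potential → ŷ = 2.2.
r = 0.7 + 2.1 + 1.62 × (2.7 − 2.1) + 1.1 × 2.2
   = 0.7 + 2.1 + 0.972 + 2.42 = 6.19
Deviation = 6.82 − 6.19 = 0.63 pp.

0.63 pp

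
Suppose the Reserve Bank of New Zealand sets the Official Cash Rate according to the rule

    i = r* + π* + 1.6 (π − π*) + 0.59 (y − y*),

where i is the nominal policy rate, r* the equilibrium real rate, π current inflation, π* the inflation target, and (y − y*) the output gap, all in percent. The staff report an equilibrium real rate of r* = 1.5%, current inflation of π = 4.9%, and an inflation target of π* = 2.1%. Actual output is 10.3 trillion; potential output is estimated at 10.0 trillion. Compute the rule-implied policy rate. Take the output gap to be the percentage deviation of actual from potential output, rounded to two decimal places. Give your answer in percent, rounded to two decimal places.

9.85%

Output gap = 100 × (10.3 − 10.0) / 10.0 = 3.00%.
i = 1.50 + 2.10 + 1.6 × (4.90 − 2.10) + 0.59 × 3.00
   = 1.50 + 2.1 + 4.48 + 1.77 = 9.85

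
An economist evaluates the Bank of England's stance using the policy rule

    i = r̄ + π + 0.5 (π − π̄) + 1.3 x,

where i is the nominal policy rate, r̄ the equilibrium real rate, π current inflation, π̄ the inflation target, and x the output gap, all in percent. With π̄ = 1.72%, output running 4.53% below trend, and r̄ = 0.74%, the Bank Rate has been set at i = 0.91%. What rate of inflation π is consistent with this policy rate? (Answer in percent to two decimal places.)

4.61%

Output 4.53% below potential → x = -4.53.
Collecting π: i = r̄ + (1 + 0.5) π − 0.5 π̄ + 1.3 x
1.5 π = 0.91 − 0.74 + 0.5 × 1.72 − 1.3 × (-4.53) = 6.919
π = 6.919 / 1.5 = 4.61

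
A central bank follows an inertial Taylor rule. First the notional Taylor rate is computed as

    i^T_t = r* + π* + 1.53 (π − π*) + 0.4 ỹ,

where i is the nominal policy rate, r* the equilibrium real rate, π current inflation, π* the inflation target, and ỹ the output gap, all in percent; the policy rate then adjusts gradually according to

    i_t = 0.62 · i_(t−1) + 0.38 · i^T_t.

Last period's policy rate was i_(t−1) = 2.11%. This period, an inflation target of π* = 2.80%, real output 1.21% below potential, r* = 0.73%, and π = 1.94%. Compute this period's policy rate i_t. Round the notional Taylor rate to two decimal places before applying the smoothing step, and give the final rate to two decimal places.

1.97%

Output 1.21% below potential → ỹ = -1.21.
i^T_t = 0.73 + 2.80 + 1.53 × (1.94 − 2.80) + 0.4 × (-1.21)
   = 0.73 + 2.8 − 1.3158 − 0.484 = 1.73
i_t = 0.62 × 2.11 + 0.38 × 1.73 = 1.3082 + 0.6574 = 1.97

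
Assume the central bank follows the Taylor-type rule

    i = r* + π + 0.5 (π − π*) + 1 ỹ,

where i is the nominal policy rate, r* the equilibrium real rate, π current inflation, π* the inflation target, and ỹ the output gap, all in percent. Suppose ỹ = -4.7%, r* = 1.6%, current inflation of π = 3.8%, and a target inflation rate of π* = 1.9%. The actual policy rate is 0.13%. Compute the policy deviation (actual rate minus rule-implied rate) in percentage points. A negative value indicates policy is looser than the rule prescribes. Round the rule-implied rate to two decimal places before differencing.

i = 1.6 + 3.8 + 0.5 × (3.8 − 1.9) + 1 × (-4.7)
   = 1.6 + 3.8 + 0.95 − 4.7 = 1.65
Deviation = 0.13 − 1.65 = -1.52 pp.

-1.52 pp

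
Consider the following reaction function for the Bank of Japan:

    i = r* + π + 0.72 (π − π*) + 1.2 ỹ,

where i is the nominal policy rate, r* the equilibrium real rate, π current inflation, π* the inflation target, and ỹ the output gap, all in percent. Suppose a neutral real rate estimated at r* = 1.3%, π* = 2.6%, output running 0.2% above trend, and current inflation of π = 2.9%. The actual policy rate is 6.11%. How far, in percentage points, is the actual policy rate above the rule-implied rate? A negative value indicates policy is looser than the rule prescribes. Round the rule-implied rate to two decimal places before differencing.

Output 0.2% above potential → ỹ = 0.2.
i = 1.3 + 2.9 + 0.72 × (2.9 − 2.6) + 1.2 × 0.2
   = 1.3 + 2.9 + 0.216 + 0.24 = 4.66
Deviation = 6.11 − 4.66 = 1.45 pp.

1.45 pp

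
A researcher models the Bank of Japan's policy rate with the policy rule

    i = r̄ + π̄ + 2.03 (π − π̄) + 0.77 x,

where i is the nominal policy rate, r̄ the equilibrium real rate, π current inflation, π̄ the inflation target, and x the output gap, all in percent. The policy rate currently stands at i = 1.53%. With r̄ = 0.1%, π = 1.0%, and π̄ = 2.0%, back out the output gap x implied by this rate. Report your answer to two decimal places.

0.77 x = 1.53 − 0.1 − 2.0 − 2.03 × (1.0 − 2.0) = 1.46
x = 1.46 / 0.77 = 1.90

1.90%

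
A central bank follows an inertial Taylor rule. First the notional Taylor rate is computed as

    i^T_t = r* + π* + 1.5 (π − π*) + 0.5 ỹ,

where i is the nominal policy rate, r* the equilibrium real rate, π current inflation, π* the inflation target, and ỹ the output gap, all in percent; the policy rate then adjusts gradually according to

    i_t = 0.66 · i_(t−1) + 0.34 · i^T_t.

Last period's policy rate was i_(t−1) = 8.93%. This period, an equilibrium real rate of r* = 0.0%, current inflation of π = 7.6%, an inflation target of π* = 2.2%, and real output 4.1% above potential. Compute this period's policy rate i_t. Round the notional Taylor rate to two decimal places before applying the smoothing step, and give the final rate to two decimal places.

10.09%

Output 4.1% above potential → ỹ = 4.1.
i^T_t = 0.0 + 2.2 + 1.5 × (7.6 − 2.2) + 0.5 × 4.1
   = 0.0 + 2.2 + 8.1 + 2.05 = 12.35
i_t = 0.66 × 8.93 + 0.34 × 12.35 = 5.8938 + 4.199 = 10.09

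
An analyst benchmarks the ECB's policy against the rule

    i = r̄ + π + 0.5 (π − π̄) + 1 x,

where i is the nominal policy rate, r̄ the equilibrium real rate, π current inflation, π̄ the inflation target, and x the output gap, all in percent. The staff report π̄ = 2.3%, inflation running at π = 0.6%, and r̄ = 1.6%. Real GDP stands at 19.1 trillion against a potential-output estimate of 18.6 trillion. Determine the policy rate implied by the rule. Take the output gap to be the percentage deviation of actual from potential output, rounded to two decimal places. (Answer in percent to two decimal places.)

Output gap = 100 × (19.1 − 18.6) / 18.6 = 2.69%.
i = 1.60 + 0.60 + 0.5 × (0.60 − 2.30) + 1 × 2.69
   = 1.60 + 0.6 − 0.85 + 2.69 = 4.04

4.04%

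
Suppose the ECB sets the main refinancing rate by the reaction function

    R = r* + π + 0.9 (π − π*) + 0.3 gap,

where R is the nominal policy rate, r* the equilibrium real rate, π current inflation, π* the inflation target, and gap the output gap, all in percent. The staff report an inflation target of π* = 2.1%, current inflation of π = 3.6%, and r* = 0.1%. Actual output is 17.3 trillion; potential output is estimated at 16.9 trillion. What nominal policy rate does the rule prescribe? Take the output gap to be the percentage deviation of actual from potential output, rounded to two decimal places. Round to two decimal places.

5.76%

Output gap = 100 × (17.3 − 16.9) / 16.9 = 2.37%.
R = 0.10 + 3.60 + 0.9 × (3.60 − 2.10) + 0.3 × 2.37
   = 0.10 + 3.6 + 1.35 + 0.711 = 5.76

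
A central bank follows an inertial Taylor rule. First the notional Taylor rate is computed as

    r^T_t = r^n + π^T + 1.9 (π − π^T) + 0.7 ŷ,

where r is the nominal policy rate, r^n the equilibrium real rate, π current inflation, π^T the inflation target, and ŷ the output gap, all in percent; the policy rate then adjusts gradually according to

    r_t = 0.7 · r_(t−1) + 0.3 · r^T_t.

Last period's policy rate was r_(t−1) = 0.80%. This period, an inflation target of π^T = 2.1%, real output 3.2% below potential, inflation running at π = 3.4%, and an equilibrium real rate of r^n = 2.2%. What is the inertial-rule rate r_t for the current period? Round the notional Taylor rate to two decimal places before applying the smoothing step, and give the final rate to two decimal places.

1.92%

Output 3.2% below potential → ŷ = -3.2.
r^T_t = 2.2 + 2.1 + 1.9 × (3.4 − 2.1) + 0.7 × (-3.2)
   = 2.2 + 2.1 + 2.47 − 2.24 = 4.53
r_t = 0.7 × 0.80 + 0.3 × 4.53 = 0.56 + 1.359 = 1.92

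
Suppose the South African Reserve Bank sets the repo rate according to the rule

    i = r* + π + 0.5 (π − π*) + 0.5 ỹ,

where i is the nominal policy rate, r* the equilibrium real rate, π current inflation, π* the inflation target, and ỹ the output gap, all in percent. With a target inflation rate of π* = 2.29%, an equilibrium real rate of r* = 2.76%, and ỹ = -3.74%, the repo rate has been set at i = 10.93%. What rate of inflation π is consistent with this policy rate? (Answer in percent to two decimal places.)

7.46%

Collecting π: i = r* + (1 + 0.5) π − 0.5 π* + 0.5 ỹ
1.5 π = 10.93 − 2.76 + 0.5 × 2.29 − 0.5 × (-3.74) = 11.185
π = 11.185 / 1.5 = 7.46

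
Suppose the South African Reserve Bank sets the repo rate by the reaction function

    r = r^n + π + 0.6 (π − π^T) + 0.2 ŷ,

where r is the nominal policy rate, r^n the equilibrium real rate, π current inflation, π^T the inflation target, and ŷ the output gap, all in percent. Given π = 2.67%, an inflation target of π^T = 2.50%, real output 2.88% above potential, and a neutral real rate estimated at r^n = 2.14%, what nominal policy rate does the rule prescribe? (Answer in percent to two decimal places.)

Output 2.88% above potential → ŷ = 2.88.
r = 2.14 + 2.67 + 0.6 × (2.67 − 2.50) + 0.2 × 2.88
   = 2.14 + 2.67 + 0.102 + 0.576 = 5.49

5.49%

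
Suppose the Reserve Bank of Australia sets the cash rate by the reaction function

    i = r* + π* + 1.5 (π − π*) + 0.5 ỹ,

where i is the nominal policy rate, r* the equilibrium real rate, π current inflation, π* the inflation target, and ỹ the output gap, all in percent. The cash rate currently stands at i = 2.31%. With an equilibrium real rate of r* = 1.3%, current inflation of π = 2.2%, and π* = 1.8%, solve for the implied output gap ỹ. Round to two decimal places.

-2.78%

0.5 ỹ = 2.31 − 1.3 − 1.8 − 1.5 × (2.2 − 1.8) = -1.39
ỹ = -1.39 / 0.5 = -2.78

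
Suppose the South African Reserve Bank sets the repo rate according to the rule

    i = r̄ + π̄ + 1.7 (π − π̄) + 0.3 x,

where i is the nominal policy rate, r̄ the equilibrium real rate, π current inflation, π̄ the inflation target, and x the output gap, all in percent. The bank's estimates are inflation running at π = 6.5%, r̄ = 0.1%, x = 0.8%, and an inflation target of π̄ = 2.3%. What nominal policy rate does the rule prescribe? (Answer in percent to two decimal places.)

i = 0.1 + 2.3 + 1.7 × (6.5 − 2.3) + 0.3 × 0.8
   = 0.1 + 2.3 + 7.14 + 0.24 = 9.78

9.78%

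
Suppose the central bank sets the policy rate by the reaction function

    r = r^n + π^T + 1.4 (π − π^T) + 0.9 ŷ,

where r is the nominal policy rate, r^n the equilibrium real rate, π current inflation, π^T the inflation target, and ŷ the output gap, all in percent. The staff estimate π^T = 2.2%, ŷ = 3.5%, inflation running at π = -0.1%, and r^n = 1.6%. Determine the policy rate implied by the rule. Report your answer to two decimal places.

3.73%

r = 1.6 + 2.2 + 1.4 × (-0.1 − 2.2) + 0.9 × 3.5
   = 1.6 + 2.2 − 3.22 + 3.15 = 3.73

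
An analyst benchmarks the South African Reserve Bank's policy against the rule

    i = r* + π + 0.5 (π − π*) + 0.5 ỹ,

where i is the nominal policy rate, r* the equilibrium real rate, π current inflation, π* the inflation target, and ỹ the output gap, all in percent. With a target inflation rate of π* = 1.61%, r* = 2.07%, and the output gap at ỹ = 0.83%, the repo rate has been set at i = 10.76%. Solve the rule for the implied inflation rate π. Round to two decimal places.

6.05%

Collecting π: i = r* + (1 + 0.5) π − 0.5 π* + 0.5 ỹ
1.5 π = 10.76 − 2.07 + 0.5 × 1.61 − 0.5 × 0.83 = 9.08
π = 9.08 / 1.5 = 6.05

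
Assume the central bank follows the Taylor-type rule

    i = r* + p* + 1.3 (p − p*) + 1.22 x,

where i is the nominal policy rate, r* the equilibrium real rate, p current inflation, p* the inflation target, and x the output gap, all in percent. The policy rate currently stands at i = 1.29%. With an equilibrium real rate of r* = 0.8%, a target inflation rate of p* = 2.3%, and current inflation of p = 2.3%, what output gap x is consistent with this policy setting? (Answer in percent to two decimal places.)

1.22 x = 1.29 − 0.8 − 2.3 − 1.3 × (2.3 − 2.3) = -1.81
x = -1.81 / 1.22 = -1.48

-1.48%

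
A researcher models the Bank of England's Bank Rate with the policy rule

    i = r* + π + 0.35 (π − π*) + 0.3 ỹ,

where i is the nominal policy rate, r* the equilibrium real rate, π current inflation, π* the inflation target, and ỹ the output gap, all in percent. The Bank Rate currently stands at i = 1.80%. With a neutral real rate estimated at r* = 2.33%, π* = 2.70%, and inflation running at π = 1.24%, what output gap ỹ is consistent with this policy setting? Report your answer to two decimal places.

0.3 ỹ = 1.80 − 2.33 − 1.24 − 0.35 × (1.24 − 2.70) = -1.259
ỹ = -1.259 / 0.3 = -4.20

-4.20%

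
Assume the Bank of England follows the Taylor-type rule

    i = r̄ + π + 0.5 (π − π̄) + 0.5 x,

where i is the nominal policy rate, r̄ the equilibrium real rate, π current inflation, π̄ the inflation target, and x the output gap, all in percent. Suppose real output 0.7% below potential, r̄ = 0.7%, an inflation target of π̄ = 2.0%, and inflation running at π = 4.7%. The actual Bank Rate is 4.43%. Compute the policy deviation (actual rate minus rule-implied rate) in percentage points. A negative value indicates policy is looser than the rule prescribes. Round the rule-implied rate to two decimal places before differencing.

-1.97 pp

Output 0.7% below potential → x = -0.7.
i = 0.7 + 4.7 + 0.5 × (4.7 − 2.0) + 0.5 × (-0.7)
   = 0.7 + 4.7 + 1.35 − 0.35 = 6.40
Deviation = 4.43 − 6.40 = -1.97 pp.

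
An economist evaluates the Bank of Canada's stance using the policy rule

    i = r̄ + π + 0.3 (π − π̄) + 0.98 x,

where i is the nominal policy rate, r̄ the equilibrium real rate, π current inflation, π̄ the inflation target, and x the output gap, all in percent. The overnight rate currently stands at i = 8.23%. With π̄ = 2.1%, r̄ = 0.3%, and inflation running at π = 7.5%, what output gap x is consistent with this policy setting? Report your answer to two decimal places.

0.98 x = 8.23 − 0.3 − 7.5 − 0.3 × (7.5 − 2.1) = -1.19
x = -1.19 / 0.98 = -1.21

-1.21%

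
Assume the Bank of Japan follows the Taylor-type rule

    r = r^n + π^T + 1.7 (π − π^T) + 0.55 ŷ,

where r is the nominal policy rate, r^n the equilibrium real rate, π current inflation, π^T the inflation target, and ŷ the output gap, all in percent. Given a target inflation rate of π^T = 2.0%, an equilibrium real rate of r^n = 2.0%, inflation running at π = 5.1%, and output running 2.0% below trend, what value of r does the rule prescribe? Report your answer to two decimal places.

Output 2.0% below potential → ŷ = -2.0.
r = 2.0 + 2.0 + 1.7 × (5.1 − 2.0) + 0.55 × (-2.0)
   = 2.0 + 2 + 5.27 − 1.1 = 8.17

8.17%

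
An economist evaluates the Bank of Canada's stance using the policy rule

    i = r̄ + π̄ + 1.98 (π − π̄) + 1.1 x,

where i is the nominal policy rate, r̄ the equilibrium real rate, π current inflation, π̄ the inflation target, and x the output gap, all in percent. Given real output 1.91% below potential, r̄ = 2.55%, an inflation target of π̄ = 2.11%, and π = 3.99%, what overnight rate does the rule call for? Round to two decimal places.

Output 1.91% below potential → x = -1.91.
i = 2.55 + 2.11 + 1.98 × (3.99 − 2.11) + 1.1 × (-1.91)
   = 2.55 + 2.11 + 3.7224 − 2.101 = 6.28

6.28%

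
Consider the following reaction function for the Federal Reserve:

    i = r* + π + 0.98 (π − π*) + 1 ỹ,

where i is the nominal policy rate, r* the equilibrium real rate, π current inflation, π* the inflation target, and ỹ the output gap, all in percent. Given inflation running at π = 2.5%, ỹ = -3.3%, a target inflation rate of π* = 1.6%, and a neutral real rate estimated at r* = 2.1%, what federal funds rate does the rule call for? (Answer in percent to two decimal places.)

i = 2.1 + 2.5 + 0.98 × (2.5 − 1.6) + 1 × (-3.3)
   = 2.1 + 2.5 + 0.882 − 3.3 = 2.18

2.18%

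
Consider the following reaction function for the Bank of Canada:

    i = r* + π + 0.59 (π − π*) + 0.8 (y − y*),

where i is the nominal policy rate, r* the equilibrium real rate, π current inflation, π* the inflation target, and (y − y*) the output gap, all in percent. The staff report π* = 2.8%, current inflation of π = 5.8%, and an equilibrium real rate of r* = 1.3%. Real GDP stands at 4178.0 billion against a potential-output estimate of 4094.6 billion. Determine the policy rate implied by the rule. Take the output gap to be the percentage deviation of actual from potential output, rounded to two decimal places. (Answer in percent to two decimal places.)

10.50%

Output gap = 100 × (4178.0 − 4094.6) / 4094.6 = 2.04%.
i = 1.30 + 5.80 + 0.59 × (5.80 − 2.80) + 0.8 × 2.04
   = 1.30 + 5.8 + 1.77 + 1.632 = 10.50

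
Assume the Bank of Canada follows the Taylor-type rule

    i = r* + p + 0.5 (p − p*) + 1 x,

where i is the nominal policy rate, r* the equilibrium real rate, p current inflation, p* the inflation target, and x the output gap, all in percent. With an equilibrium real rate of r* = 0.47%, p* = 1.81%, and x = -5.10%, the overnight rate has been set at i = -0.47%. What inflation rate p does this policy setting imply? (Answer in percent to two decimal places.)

3.38%

Collecting p: i = r* + (1 + 0.5) p − 0.5 p* + 1 x
1.5 p = -0.47 − 0.47 + 0.5 × 1.81 − 1 × (-5.10) = 5.065
p = 5.065 / 1.5 = 3.38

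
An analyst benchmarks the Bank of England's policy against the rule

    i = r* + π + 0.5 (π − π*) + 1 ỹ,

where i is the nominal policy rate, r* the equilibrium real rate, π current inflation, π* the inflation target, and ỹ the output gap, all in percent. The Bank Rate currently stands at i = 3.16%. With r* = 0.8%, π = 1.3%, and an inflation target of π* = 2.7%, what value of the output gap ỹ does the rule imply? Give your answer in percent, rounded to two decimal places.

1.76%

1 ỹ = 3.16 − 0.8 − 1.3 − 0.5 × (1.3 − 2.7) = 1.76
ỹ = 1.76 / 1 = 1.76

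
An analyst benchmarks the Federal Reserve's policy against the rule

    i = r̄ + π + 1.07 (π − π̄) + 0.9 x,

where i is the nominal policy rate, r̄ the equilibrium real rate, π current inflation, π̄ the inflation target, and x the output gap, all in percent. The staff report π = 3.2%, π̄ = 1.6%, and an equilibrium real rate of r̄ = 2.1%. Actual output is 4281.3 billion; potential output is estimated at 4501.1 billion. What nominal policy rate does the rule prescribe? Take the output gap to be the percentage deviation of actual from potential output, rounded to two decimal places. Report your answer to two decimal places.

Output gap = 100 × (4281.3 − 4501.1) / 4501.1 = -4.88%.
i = 2.10 + 3.20 + 1.07 × (3.20 − 1.60) + 0.9 × (-4.88)
   = 2.10 + 3.2 + 1.712 − 4.392 = 2.62

2.62%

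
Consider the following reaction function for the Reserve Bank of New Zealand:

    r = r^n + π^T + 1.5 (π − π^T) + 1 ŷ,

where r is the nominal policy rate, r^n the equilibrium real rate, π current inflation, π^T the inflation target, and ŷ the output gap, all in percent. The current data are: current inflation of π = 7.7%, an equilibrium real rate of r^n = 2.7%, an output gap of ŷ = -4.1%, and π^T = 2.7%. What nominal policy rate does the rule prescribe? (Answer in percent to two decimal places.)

r = 2.7 + 2.7 + 1.5 × (7.7 − 2.7) + 1 × (-4.1)
   = 2.7 + 2.7 + 7.5 − 4.1 = 8.80

8.80%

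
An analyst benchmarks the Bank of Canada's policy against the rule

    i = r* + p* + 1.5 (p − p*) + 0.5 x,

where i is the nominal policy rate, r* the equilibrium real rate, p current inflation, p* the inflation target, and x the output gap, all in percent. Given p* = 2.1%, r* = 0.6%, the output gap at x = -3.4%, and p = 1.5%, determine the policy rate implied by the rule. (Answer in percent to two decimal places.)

i = 0.6 + 2.1 + 1.5 × (1.5 − 2.1) + 0.5 × (-3.4)
   = 0.6 + 2.1 − 0.9 − 1.7 = 0.10

0.10%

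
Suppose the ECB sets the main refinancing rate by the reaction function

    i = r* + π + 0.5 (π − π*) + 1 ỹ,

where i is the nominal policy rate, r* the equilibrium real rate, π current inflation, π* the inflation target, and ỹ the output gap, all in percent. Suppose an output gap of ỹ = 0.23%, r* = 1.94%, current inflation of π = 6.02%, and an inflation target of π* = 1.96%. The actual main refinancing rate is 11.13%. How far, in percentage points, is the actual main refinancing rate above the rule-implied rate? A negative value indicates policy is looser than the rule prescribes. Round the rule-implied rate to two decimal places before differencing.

0.91 pp

i = 1.94 + 6.02 + 0.5 × (6.02 − 1.96) + 1 × 0.23
   = 1.94 + 6.02 + 2.03 + 0.23 = 10.22
Deviation = 11.13 − 10.22 = 0.91 pp.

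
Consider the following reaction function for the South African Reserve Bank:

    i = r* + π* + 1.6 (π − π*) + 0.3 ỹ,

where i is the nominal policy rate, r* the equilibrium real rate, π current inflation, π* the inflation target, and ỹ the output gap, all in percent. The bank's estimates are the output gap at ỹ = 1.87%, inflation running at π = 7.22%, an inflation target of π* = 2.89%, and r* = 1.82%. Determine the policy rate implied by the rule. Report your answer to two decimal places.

i = 1.82 + 2.89 + 1.6 × (7.22 − 2.89) + 0.3 × 1.87
   = 1.82 + 2.89 + 6.928 + 0.561 = 12.20

12.20%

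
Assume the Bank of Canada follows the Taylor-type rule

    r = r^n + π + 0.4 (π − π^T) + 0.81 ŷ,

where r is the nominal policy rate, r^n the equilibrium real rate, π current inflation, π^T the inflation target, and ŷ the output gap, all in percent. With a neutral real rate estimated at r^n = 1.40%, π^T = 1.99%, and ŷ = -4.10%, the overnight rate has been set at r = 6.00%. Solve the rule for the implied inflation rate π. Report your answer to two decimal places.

Collecting π: r = r^n + (1 + 0.4) π − 0.4 π^T + 0.81 ŷ
1.4 π = 6.00 − 1.40 + 0.4 × 1.99 − 0.81 × (-4.10) = 8.717
π = 8.717 / 1.4 = 6.23

6.23%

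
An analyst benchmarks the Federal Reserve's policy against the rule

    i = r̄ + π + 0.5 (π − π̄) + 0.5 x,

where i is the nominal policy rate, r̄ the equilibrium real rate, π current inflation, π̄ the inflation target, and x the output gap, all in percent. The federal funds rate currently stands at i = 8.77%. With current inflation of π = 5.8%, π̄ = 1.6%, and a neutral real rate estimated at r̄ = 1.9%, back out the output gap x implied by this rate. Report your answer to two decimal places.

-2.06%

0.5 x = 8.77 − 1.9 − 5.8 − 0.5 × (5.8 − 1.6) = -1.03
x = -1.03 / 0.5 = -2.06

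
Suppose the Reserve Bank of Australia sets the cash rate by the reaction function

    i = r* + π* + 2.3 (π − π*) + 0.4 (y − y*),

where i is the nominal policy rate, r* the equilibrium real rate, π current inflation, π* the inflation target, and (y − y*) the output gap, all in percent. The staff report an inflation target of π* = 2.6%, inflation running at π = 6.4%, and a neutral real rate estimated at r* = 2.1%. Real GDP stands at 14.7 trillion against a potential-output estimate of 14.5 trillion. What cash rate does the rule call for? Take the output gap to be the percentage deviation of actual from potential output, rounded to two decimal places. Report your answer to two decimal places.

13.99%

Output gap = 100 × (14.7 − 14.5) / 14.5 = 1.38%.
i = 2.10 + 2.60 + 2.3 × (6.40 − 2.60) + 0.4 × 1.38
   = 2.10 + 2.6 + 8.74 + 0.552 = 13.99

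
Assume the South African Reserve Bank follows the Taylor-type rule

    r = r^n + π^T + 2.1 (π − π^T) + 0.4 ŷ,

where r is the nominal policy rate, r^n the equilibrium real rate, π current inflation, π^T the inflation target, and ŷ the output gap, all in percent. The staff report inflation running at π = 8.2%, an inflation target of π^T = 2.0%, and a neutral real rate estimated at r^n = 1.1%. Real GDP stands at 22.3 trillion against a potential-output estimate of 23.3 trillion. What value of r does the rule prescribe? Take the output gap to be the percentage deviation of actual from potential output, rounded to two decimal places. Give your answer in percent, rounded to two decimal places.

14.40%

Output gap = 100 × (22.3 − 23.3) / 23.3 = -4.29%.
r = 1.10 + 2.00 + 2.1 × (8.20 − 2.00) + 0.4 × (-4.29)
   = 1.10 + 2 + 13.02 − 1.716 = 14.40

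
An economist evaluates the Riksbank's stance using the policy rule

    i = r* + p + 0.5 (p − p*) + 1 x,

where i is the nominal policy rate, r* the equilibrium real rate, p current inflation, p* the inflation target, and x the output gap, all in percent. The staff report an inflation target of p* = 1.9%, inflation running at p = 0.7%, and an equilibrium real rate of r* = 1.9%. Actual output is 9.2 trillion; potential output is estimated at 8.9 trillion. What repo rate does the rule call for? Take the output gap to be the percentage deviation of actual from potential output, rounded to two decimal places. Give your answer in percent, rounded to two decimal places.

5.37%

Output gap = 100 × (9.2 − 8.9) / 8.9 = 3.37%.
i = 1.90 + 0.70 + 0.5 × (0.70 − 1.90) + 1 × 3.37
   = 1.90 + 0.7 − 0.6 + 3.37 = 5.37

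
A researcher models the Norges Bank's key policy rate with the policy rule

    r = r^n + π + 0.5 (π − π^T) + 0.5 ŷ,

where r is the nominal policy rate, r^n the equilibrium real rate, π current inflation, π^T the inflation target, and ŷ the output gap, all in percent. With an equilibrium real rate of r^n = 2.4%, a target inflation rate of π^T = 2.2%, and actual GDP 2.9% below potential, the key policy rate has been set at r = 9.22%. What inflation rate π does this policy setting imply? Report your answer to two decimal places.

Output 2.9% below potential → ŷ = -2.9.
Collecting π: r = r^n + (1 + 0.5) π − 0.5 π^T + 0.5 ŷ
1.5 π = 9.22 − 2.4 + 0.5 × 2.2 − 0.5 × (-2.9) = 9.37
π = 9.37 / 1.5 = 6.25

6.25%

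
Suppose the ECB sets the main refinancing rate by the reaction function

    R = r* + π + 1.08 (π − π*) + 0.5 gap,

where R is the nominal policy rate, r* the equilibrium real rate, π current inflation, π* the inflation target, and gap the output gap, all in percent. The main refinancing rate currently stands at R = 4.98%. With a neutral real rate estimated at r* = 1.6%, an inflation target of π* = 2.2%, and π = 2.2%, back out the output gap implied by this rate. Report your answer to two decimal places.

2.36%

0.5 gap = 4.98 − 1.6 − 2.2 − 1.08 × (2.2 − 2.2) = 1.18
gap = 1.18 / 0.5 = 2.36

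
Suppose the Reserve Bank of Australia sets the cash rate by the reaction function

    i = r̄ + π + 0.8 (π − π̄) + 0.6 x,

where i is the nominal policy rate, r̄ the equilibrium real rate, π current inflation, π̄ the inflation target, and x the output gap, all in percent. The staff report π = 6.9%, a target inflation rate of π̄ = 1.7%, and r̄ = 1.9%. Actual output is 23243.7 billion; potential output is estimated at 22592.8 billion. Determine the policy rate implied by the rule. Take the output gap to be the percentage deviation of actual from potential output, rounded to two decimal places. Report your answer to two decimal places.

Output gap = 100 × (23243.7 − 22592.8) / 22592.8 = 2.88%.
i = 1.90 + 6.90 + 0.8 × (6.90 − 1.70) + 0.6 × 2.88
   = 1.90 + 6.9 + 4.16 + 1.728 = 14.69

14.69%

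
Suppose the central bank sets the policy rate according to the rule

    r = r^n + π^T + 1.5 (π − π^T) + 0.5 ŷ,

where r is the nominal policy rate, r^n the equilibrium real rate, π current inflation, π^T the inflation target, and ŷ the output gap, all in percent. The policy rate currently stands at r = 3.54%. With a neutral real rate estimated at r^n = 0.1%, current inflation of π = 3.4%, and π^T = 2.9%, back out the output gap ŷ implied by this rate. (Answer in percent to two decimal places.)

0.5 ŷ = 3.54 − 0.1 − 2.9 − 1.5 × (3.4 − 2.9) = -0.21
ŷ = -0.21 / 0.5 = -0.42

-0.42%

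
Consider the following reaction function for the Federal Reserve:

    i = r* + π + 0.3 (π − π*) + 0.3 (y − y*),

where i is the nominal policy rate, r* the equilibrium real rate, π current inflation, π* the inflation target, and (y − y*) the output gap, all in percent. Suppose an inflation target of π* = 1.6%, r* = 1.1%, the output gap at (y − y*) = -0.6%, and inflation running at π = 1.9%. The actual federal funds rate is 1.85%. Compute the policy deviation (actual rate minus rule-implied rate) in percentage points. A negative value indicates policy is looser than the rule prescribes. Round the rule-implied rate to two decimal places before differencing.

i = 1.1 + 1.9 + 0.3 × (1.9 − 1.6) + 0.3 × (-0.6)
   = 1.1 + 1.9 + 0.09 − 0.18 = 2.91
Deviation = 1.85 − 2.91 = -1.06 pp.

-1.06 pp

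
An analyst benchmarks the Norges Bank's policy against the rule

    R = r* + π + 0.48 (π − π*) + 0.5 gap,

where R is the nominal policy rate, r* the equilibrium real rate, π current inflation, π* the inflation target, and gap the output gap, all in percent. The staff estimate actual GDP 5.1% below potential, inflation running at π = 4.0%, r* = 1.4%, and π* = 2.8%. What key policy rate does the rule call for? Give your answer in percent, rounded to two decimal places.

Output 5.1% below potential → gap = -5.1.
R = 1.4 + 4.0 + 0.48 × (4.0 − 2.8) + 0.5 × (-5.1)
   = 1.4 + 4 + 0.576 − 2.55 = 3.43

3.43%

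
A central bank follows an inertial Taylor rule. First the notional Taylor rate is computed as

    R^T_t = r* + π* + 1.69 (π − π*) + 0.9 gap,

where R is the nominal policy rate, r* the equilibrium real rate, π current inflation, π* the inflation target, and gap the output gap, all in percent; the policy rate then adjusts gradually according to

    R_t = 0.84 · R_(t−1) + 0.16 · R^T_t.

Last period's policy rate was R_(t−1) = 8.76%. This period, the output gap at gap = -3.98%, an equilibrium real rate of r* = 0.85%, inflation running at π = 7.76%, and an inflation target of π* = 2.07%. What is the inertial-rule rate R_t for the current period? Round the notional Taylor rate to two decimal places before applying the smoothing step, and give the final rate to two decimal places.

8.79%

R^T_t = 0.85 + 2.07 + 1.69 × (7.76 − 2.07) + 0.9 × (-3.98)
   = 0.85 + 2.07 + 9.6161 − 3.582 = 8.95
R_t = 0.84 × 8.76 + 0.16 × 8.95 = 7.3584 + 1.432 = 8.79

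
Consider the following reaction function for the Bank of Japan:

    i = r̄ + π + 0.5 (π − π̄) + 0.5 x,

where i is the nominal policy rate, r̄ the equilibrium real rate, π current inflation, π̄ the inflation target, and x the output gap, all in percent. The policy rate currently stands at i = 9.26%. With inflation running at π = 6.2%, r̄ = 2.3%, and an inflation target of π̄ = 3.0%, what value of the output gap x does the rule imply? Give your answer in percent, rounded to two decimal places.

-1.68%

0.5 x = 9.26 − 2.3 − 6.2 − 0.5 × (6.2 − 3.0) = -0.84
x = -0.84 / 0.5 = -1.68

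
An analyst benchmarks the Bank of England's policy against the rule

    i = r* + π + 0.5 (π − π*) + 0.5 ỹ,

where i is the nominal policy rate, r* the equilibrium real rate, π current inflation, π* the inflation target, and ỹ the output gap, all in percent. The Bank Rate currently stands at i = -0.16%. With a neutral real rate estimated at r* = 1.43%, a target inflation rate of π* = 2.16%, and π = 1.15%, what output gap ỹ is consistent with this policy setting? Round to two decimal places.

-4.47%

0.5 ỹ = -0.16 − 1.43 − 1.15 − 0.5 × (1.15 − 2.16) = -2.235
ỹ = -2.235 / 0.5 = -4.47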